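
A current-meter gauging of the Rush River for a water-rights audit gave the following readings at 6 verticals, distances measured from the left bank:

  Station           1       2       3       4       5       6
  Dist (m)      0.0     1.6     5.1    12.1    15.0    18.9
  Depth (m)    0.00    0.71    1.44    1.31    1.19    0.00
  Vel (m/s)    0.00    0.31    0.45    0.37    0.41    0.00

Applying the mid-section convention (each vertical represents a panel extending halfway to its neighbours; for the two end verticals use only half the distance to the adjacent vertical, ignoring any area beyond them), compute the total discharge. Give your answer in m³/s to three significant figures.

8.02 m³/s

w_2 = (5.1 − 0.0)/2 = 2.55 m; q_2 = 0.31 × 0.71 × 2.55 = 0.5613 m³/s
w_3 = (12.1 − 1.6)/2 = 5.25 m; q_3 = 0.45 × 1.44 × 5.25 = 3.402 m³/s
w_4 = (15.0 − 5.1)/2 = 4.95 m; q_4 = 0.37 × 1.31 × 4.95 = 2.399 m³/s
w_5 = (18.9 − 12.1)/2 = 3.4 m; q_5 = 0.41 × 1.19 × 3.4 = 1.659 m³/s
Stations 1, 6 contribute zero (depth or velocity is 0).
Q = Σ qᵢ = 8.021 m³/s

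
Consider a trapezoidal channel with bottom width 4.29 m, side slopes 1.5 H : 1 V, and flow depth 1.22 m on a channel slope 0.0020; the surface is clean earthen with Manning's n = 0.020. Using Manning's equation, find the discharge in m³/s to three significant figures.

15.1 m³/s

A = (b + z·y)·y = (4.29 + 1.5×1.22)×1.22 = 7.466 m²
P = b + 2y√(1+z²) = 4.29 + 2×1.22×√(1+1.5²) = 8.689 m
R = A/P = 7.466/8.689 = 0.8593 m
Q = (1/n)·A·R^(2/3)·S^(1/2) = (1/0.020) × 7.466 × 0.8593^(2/3) × 0.0020^(1/2) = 15.09 m³/s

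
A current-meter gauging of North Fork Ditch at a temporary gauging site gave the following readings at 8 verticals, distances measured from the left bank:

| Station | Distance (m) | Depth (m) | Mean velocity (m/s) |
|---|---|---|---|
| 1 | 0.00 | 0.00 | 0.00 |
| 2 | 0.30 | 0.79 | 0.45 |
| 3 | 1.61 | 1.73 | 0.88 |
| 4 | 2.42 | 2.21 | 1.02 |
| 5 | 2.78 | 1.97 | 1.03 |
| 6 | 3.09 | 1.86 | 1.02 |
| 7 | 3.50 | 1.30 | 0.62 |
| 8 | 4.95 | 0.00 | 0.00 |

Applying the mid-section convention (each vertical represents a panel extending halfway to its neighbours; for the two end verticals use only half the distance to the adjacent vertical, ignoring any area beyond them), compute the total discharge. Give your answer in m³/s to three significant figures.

w_2 = (1.61 − 0.00)/2 = 0.805 m; q_2 = 0.45 × 0.79 × 0.805 = 0.2862 m³/s
w_3 = (2.42 − 0.30)/2 = 1.06 m; q_3 = 0.88 × 1.73 × 1.06 = 1.614 m³/s
w_4 = (2.78 − 1.61)/2 = 0.585 m; q_4 = 1.02 × 2.21 × 0.585 = 1.319 m³/s
w_5 = (3.09 − 2.42)/2 = 0.335 m; q_5 = 1.03 × 1.97 × 0.335 = 0.6797 m³/s
w_6 = (3.50 − 2.78)/2 = 0.36 m; q_6 = 1.02 × 1.86 × 0.36 = 0.6830 m³/s
w_7 = (4.95 − 3.09)/2 = 0.93 m; q_7 = 0.62 × 1.30 × 0.93 = 0.7496 m³/s
Stations 1, 8 contribute zero (depth or velocity is 0).
Q = Σ qᵢ = 5.331 m³/s

5.33 m³/s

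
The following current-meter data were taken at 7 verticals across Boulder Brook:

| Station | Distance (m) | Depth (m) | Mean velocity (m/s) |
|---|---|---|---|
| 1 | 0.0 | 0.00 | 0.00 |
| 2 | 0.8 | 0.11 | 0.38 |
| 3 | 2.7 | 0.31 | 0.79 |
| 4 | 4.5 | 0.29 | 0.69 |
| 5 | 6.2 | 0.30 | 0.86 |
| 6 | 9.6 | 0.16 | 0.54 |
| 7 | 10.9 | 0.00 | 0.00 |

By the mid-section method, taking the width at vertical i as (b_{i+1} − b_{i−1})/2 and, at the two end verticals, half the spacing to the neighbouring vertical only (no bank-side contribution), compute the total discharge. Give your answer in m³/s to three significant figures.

1.72 m³/s

w_2 = (2.7 − 0.0)/2 = 1.35 m; q_2 = 0.38 × 0.11 × 1.35 = 0.05643 m³/s
w_3 = (4.5 − 0.8)/2 = 1.85 m; q_3 = 0.79 × 0.31 × 1.85 = 0.4531 m³/s
w_4 = (6.2 − 2.7)/2 = 1.75 m; q_4 = 0.69 × 0.29 × 1.75 = 0.3502 m³/s
w_5 = (9.6 − 4.5)/2 = 2.55 m; q_5 = 0.86 × 0.30 × 2.55 = 0.6579 m³/s
w_6 = (10.9 − 6.2)/2 = 2.35 m; q_6 = 0.54 × 0.16 × 2.35 = 0.2030 m³/s
Stations 1, 7 contribute zero (depth or velocity is 0).
Q = Σ qᵢ = 1.721 m³/s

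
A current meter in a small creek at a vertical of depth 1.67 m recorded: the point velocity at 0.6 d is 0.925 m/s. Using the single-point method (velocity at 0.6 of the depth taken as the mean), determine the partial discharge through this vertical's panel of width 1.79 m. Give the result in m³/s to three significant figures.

v̄ = v₀.₆ = 0.925 m/s
q = v̄ × d × w = 0.9250 × 1.67 × 1.79 = 2.765 m³/s

2.77 m³/s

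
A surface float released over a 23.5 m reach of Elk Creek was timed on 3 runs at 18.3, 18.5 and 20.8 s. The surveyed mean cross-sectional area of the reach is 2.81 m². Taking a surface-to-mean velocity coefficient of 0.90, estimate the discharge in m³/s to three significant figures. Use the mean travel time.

t̄ = (18.3 + 18.5 + 20.8) / 3 = 19.2 s
v_surface = L / t̄ = 23.5 / 19.2 = 1.224 m/s
v_mean = 0.90 × 1.224 = 1.102 m/s
Q = A × v_mean = 2.81 × 1.102 = 3.095 m³/s

3.10 m³/s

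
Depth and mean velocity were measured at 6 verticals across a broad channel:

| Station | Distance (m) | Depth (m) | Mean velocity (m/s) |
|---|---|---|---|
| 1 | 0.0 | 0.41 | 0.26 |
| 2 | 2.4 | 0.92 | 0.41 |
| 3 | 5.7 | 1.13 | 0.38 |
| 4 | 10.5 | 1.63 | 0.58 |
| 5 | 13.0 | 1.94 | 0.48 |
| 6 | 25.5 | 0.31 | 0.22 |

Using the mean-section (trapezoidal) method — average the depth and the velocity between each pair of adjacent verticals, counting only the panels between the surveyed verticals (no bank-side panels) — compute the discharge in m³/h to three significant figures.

Panel 1-2: Δb = 2.4 m, d̄ = (0.41+0.92)/2 = 0.665, v̄ = (0.26+0.41)/2 = 0.335 → q = 2.4×0.665×0.335 = 0.5347 m³/s
Panel 2-3: Δb = 3.3 m, d̄ = (0.92+1.13)/2 = 1.025, v̄ = (0.41+0.38)/2 = 0.395 → q = 3.3×1.025×0.395 = 1.336 m³/s
Panel 3-4: Δb = 4.8 m, d̄ = (1.13+1.63)/2 = 1.38, v̄ = (0.38+0.58)/2 = 0.48 → q = 4.8×1.38×0.48 = 3.180 m³/s
Panel 4-5: Δb = 2.5 m, d̄ = (1.63+1.94)/2 = 1.785, v̄ = (0.58+0.48)/2 = 0.53 → q = 2.5×1.785×0.53 = 2.365 m³/s
Panel 5-6: Δb = 12.5 m, d̄ = (1.94+0.31)/2 = 1.125, v̄ = (0.48+0.22)/2 = 0.35 → q = 12.5×1.125×0.35 = 4.922 m³/s
Q = Σ q = 12.34 m³/s
= 12.34 × 3600 = 44410 m³/h

44400 m³/h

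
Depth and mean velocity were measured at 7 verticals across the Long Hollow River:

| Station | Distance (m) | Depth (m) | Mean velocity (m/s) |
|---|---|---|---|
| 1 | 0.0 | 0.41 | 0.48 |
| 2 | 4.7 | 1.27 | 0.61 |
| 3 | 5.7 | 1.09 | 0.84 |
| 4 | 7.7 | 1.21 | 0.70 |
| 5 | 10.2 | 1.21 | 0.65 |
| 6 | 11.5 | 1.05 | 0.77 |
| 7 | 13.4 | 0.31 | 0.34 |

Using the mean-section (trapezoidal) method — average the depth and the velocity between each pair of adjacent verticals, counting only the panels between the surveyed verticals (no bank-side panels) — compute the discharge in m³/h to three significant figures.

30900 m³/h

Panel 1-2: Δb = 4.7 m, d̄ = (0.41+1.27)/2 = 0.84, v̄ = (0.48+0.61)/2 = 0.545 → q = 4.7×0.84×0.545 = 2.152 m³/s
Panel 2-3: Δb = 1 m, d̄ = (1.27+1.09)/2 = 1.18, v̄ = (0.61+0.84)/2 = 0.725 → q = 1×1.18×0.725 = 0.8555 m³/s
Panel 3-4: Δb = 2 m, d̄ = (1.09+1.21)/2 = 1.15, v̄ = (0.84+0.70)/2 = 0.77 → q = 2×1.15×0.77 = 1.771 m³/s
Panel 4-5: Δb = 2.5 m, d̄ = (1.21+1.21)/2 = 1.21, v̄ = (0.70+0.65)/2 = 0.675 → q = 2.5×1.21×0.675 = 2.042 m³/s
Panel 5-6: Δb = 1.3 m, d̄ = (1.21+1.05)/2 = 1.13, v̄ = (0.65+0.77)/2 = 0.71 → q = 1.3×1.13×0.71 = 1.043 m³/s
Panel 6-7: Δb = 1.9 m, d̄ = (1.05+0.31)/2 = 0.68, v̄ = (0.77+0.34)/2 = 0.555 → q = 1.9×0.68×0.555 = 0.7171 m³/s
Q = Σ q = 8.580 m³/s
= 8.580 × 3600 = 30890 m³/h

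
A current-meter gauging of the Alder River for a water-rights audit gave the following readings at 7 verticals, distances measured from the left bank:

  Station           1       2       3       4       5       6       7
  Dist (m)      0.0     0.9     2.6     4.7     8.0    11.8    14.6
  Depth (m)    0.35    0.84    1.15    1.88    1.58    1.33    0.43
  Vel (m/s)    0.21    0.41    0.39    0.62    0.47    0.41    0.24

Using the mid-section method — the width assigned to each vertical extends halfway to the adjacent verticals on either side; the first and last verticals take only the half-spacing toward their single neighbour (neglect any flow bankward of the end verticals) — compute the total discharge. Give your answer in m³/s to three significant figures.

w_1 = (0.9 − 0.0)/2 = 0.45 m; q_1 = 0.21 × 0.35 × 0.45 = 0.03308 m³/s
w_2 = (2.6 − 0.0)/2 = 1.3 m; q_2 = 0.41 × 0.84 × 1.3 = 0.4477 m³/s
w_3 = (4.7 − 0.9)/2 = 1.9 m; q_3 = 0.39 × 1.15 × 1.9 = 0.8522 m³/s
w_4 = (8.0 − 2.6)/2 = 2.7 m; q_4 = 0.62 × 1.88 × 2.7 = 3.147 m³/s
w_5 = (11.8 − 4.7)/2 = 3.55 m; q_5 = 0.47 × 1.58 × 3.55 = 2.636 m³/s
w_6 = (14.6 − 8.0)/2 = 3.3 m; q_6 = 0.41 × 1.33 × 3.3 = 1.799 m³/s
w_7 = (14.6 − 11.8)/2 = 1.4 m; q_7 = 0.24 × 0.43 × 1.4 = 0.1445 m³/s
Q = Σ qᵢ = 9.060 m³/s

9.06 m³/s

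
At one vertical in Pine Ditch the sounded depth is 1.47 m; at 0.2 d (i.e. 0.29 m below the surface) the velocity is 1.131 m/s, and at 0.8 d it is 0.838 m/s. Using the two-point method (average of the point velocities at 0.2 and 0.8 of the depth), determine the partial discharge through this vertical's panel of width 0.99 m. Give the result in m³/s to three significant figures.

1.43 m³/s

v̄ = (1.131 + 0.838) / 2 = 0.9845 m/s
q = v̄ × d × w = 0.9845 × 1.47 × 0.99 = 1.433 m³/s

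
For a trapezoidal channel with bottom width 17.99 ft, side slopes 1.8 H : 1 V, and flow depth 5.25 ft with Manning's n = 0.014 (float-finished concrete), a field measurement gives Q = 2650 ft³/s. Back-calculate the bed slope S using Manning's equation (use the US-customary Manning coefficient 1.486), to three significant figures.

A = (b + z·y)·y = (17.99 + 1.8×5.25)×5.25 = 144.1 ft²
P = b + 2y√(1+z²) = 17.99 + 2×5.25×√(1+1.8²) = 39.61 ft
R = A/P = 144.1/39.61 = 3.637 ft
S = (Q·n / (1.486·A·R^(2/3)))² = (2650×0.014 / (1.486×144.1×2.365))² = 0.005370

0.00537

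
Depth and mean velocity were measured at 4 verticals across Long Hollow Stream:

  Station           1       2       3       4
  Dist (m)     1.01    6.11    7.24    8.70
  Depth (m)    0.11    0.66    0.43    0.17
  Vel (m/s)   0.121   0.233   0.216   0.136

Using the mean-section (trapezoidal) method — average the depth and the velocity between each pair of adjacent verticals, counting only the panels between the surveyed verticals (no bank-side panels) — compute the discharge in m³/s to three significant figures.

0.563 m³/s

Panel 1-2: Δb = 5.1 m, d̄ = (0.11+0.66)/2 = 0.385, v̄ = (0.121+0.233)/2 = 0.177 → q = 5.1×0.385×0.177 = 0.3475 m³/s
Panel 2-3: Δb = 1.13 m, d̄ = (0.66+0.43)/2 = 0.545, v̄ = (0.233+0.216)/2 = 0.2245 → q = 1.13×0.545×0.2245 = 0.1383 m³/s
Panel 3-4: Δb = 1.46 m, d̄ = (0.43+0.17)/2 = 0.3, v̄ = (0.216+0.136)/2 = 0.176 → q = 1.46×0.3×0.176 = 0.07709 m³/s
Q = Σ q = 0.5629 m³/s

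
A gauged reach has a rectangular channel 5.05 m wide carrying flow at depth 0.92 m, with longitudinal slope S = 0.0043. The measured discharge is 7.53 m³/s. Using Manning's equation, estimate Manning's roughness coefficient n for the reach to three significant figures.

A = b·y = 5.05 × 0.92 = 4.646 m²
P = b + 2y = 5.05 + 2×0.92 = 6.890 m
R = A/P = 4.646/6.890 = 0.6743 m
n = (1/Q)·A·R^(2/3)·S^(1/2) = (1/7.53) × 4.646 × 0.7690 × 0.06557 = 0.03111

0.0311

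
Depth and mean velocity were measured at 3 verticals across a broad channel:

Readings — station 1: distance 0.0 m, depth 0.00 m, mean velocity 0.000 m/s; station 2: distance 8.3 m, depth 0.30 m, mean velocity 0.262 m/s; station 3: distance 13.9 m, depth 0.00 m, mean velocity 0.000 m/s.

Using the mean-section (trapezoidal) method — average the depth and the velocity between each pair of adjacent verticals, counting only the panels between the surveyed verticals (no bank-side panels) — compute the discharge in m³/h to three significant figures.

983 m³/h

Panel 1-2: Δb = 8.3 m, d̄ = (0.00+0.30)/2 = 0.15, v̄ = (0.000+0.262)/2 = 0.131 → q = 8.3×0.15×0.131 = 0.1631 m³/s
Panel 2-3: Δb = 5.6 m, d̄ = (0.30+0.00)/2 = 0.15, v̄ = (0.262+0.000)/2 = 0.131 → q = 5.6×0.15×0.131 = 0.1100 m³/s
Q = Σ q = 0.2731 m³/s
= 0.2731 × 3600 = 983.3 m³/h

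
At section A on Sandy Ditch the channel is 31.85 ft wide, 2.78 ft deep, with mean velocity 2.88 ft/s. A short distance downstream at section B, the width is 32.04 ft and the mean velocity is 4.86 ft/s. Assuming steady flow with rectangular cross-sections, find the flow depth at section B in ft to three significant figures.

Q = A₁V₁ = (31.85×2.78) × 2.88 = 255.0 ft³/s
d₂ = Q/(b₂ V₂) = 255.0/(32.04×4.86) = 1.638 ft

1.64 ft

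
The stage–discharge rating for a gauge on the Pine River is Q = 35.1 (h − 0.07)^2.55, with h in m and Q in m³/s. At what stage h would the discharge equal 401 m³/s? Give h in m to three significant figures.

h − h₀ = (Q/C)^(1/b) = (401/35.1)^(1/2.55) = 2.599 m
h = 0.07 + 2.599 = 2.669 m

2.67 m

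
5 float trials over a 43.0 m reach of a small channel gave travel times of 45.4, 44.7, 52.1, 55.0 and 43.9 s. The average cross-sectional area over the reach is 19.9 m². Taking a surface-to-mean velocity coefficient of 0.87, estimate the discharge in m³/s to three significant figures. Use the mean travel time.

t̄ = (45.4 + 44.7 + 52.1 + 55.0 + 43.9) / 5 = 48.22 s
v_surface = L / t̄ = 43.0 / 48.22 = 0.8917 m/s
v_mean = 0.87 × 0.8917 = 0.7758 m/s
Q = A × v_mean = 19.9 × 0.7758 = 15.44 m³/s

15.4 m³/s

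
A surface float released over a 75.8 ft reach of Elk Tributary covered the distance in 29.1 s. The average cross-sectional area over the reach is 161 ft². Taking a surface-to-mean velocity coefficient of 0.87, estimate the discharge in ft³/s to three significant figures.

365 ft³/s

v_surface = L / t̄ = 75.8 / 29.1 = 2.605 ft/s
v_mean = 0.87 × 2.605 = 2.266 ft/s
Q = A × v_mean = 161 × 2.266 = 364.9 ft³/s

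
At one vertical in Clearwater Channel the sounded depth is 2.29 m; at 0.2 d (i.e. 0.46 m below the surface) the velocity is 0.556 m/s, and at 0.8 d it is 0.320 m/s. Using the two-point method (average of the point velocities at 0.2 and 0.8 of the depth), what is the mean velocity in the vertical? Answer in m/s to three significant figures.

v̄ = (0.556 + 0.320) / 2 = 0.4380 m/s

0.438 m/s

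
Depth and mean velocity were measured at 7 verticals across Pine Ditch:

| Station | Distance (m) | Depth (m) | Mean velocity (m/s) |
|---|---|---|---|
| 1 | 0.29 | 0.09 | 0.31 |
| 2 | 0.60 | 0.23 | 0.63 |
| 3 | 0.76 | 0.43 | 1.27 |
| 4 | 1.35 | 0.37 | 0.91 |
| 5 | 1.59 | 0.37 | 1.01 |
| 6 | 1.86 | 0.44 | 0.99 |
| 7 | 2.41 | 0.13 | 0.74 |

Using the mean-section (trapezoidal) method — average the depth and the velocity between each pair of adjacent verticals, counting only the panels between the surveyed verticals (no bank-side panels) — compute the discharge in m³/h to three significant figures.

2380 m³/h

Panel 1-2: Δb = 0.31 m, d̄ = (0.09+0.23)/2 = 0.16, v̄ = (0.31+0.63)/2 = 0.47 → q = 0.31×0.16×0.47 = 0.02331 m³/s
Panel 2-3: Δb = 0.16 m, d̄ = (0.23+0.43)/2 = 0.33, v̄ = (0.63+1.27)/2 = 0.95 → q = 0.16×0.33×0.95 = 0.05016 m³/s
Panel 3-4: Δb = 0.59 m, d̄ = (0.43+0.37)/2 = 0.4, v̄ = (1.27+0.91)/2 = 1.09 → q = 0.59×0.4×1.09 = 0.2572 m³/s
Panel 4-5: Δb = 0.24 m, d̄ = (0.37+0.37)/2 = 0.37, v̄ = (0.91+1.01)/2 = 0.96 → q = 0.24×0.37×0.96 = 0.08525 m³/s
Panel 5-6: Δb = 0.27 m, d̄ = (0.37+0.44)/2 = 0.405, v̄ = (1.01+0.99)/2 = 1 → q = 0.27×0.405×1 = 0.1094 m³/s
Panel 6-7: Δb = 0.55 m, d̄ = (0.44+0.13)/2 = 0.285, v̄ = (0.99+0.74)/2 = 0.865 → q = 0.55×0.285×0.865 = 0.1356 m³/s
Q = Σ q = 0.6609 m³/s
= 0.6609 × 3600 = 2379 m³/h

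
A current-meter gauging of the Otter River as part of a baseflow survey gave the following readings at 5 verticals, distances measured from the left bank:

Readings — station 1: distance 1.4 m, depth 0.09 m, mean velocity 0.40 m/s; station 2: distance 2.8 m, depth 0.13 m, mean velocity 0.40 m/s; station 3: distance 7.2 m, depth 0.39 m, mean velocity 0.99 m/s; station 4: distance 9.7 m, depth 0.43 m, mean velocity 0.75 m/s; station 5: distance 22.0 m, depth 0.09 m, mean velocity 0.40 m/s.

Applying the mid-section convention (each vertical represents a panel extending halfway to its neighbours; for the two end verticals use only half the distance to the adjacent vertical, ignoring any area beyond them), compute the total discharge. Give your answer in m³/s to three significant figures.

w_1 = (2.8 − 1.4)/2 = 0.7 m; q_1 = 0.40 × 0.09 × 0.7 = 0.02520 m³/s
w_2 = (7.2 − 1.4)/2 = 2.9 m; q_2 = 0.40 × 0.13 × 2.9 = 0.1508 m³/s
w_3 = (9.7 − 2.8)/2 = 3.45 m; q_3 = 0.99 × 0.39 × 3.45 = 1.332 m³/s
w_4 = (22.0 − 7.2)/2 = 7.4 m; q_4 = 0.75 × 0.43 × 7.4 = 2.387 m³/s
w_5 = (22.0 − 9.7)/2 = 6.15 m; q_5 = 0.40 × 0.09 × 6.15 = 0.2214 m³/s
Q = Σ qᵢ = 4.116 m³/s

4.12 m³/s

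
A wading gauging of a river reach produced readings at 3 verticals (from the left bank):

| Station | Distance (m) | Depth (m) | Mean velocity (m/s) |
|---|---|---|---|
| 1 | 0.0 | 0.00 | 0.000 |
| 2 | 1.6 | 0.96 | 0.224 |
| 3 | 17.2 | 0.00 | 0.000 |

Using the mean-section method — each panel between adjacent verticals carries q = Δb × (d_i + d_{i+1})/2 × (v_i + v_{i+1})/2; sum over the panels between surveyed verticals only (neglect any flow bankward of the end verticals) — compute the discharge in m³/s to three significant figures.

Panel 1-2: Δb = 1.6 m, d̄ = (0.00+0.96)/2 = 0.48, v̄ = (0.000+0.224)/2 = 0.112 → q = 1.6×0.48×0.112 = 0.08602 m³/s
Panel 2-3: Δb = 15.6 m, d̄ = (0.96+0.00)/2 = 0.48, v̄ = (0.224+0.000)/2 = 0.112 → q = 15.6×0.48×0.112 = 0.8387 m³/s
Q = Σ q = 0.9247 m³/s

0.925 m³/s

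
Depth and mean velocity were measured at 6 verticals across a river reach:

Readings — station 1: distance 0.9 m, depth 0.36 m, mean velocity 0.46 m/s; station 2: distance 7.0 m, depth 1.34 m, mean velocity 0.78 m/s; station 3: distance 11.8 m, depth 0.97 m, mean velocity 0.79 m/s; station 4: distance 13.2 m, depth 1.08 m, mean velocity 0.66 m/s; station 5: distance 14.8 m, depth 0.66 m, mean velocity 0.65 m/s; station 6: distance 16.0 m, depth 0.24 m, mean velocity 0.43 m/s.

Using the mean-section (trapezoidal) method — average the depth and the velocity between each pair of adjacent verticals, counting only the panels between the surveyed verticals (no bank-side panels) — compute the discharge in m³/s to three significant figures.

Panel 1-2: Δb = 6.1 m, d̄ = (0.36+1.34)/2 = 0.85, v̄ = (0.46+0.78)/2 = 0.62 → q = 6.1×0.85×0.62 = 3.215 m³/s
Panel 2-3: Δb = 4.8 m, d̄ = (1.34+0.97)/2 = 1.155, v̄ = (0.78+0.79)/2 = 0.785 → q = 4.8×1.155×0.785 = 4.352 m³/s
Panel 3-4: Δb = 1.4 m, d̄ = (0.97+1.08)/2 = 1.025, v̄ = (0.79+0.66)/2 = 0.725 → q = 1.4×1.025×0.725 = 1.040 m³/s
Panel 4-5: Δb = 1.6 m, d̄ = (1.08+0.66)/2 = 0.87, v̄ = (0.66+0.65)/2 = 0.655 → q = 1.6×0.87×0.655 = 0.9118 m³/s
Panel 5-6: Δb = 1.2 m, d̄ = (0.66+0.24)/2 = 0.45, v̄ = (0.65+0.43)/2 = 0.54 → q = 1.2×0.45×0.54 = 0.2916 m³/s
Q = Σ q = 9.810 m³/s

9.81 m³/s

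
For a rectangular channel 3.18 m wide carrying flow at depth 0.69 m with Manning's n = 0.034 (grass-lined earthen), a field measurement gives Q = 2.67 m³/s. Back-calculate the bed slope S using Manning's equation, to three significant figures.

A = b·y = 3.18 × 0.69 = 2.194 m²
P = b + 2y = 3.18 + 2×0.69 = 4.560 m
R = A/P = 2.194/4.560 = 0.4812 m
S = (Q·n / (1·A·R^(2/3)))² = (2.67×0.034 / (1×2.194×0.6141))² = 0.004540

0.00454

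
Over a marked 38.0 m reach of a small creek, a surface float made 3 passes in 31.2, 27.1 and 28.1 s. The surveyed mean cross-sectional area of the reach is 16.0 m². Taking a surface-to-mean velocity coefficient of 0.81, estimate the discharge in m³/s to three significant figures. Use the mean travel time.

17.1 m³/s

t̄ = (31.2 + 27.1 + 28.1) / 3 = 28.8 s
v_surface = L / t̄ = 38.0 / 28.8 = 1.319 m/s
v_mean = 0.81 × 1.319 = 1.069 m/s
Q = A × v_mean = 16.0 × 1.069 = 17.10 m³/s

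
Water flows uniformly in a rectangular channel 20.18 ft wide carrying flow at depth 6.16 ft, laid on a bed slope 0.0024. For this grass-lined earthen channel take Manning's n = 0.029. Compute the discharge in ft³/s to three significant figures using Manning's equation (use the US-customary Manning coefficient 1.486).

763 ft³/s

A = b·y = 20.18 × 6.16 = 124.3 ft²
P = b + 2y = 20.18 + 2×6.16 = 32.50 ft
R = A/P = 124.3/32.50 = 3.825 ft
Q = (1.486/n)·A·R^(2/3)·S^(1/2) = (1.486/0.029) × 124.3 × 3.825^(2/3) × 0.0024^(1/2) = 763.2 ft³/s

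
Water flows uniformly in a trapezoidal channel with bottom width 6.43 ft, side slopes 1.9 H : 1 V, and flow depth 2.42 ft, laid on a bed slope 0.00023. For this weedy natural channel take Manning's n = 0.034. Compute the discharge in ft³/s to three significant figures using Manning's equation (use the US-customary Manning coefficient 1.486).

24.1 ft³/s

A = (b + z·y)·y = (6.43 + 1.9×2.42)×2.42 = 26.69 ft²
P = b + 2y√(1+z²) = 6.43 + 2×2.42×√(1+1.9²) = 16.82 ft
R = A/P = 26.69/16.82 = 1.586 ft
Q = (1.486/n)·A·R^(2/3)·S^(1/2) = (1.486/0.034) × 26.69 × 1.586^(2/3) × 0.00023^(1/2) = 24.06 ft³/s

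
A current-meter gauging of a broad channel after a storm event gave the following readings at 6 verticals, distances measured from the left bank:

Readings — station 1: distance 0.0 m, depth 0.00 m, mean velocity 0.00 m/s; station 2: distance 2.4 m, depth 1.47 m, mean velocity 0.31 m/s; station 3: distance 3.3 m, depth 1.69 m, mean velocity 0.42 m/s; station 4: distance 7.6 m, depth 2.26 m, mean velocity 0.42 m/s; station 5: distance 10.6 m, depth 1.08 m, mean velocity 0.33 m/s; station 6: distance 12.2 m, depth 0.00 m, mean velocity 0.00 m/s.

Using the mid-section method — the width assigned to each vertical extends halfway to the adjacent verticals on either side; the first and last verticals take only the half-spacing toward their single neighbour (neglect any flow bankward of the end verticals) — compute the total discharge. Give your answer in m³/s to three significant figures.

w_2 = (3.3 − 0.0)/2 = 1.65 m; q_2 = 0.31 × 1.47 × 1.65 = 0.7519 m³/s
w_3 = (7.6 − 2.4)/2 = 2.6 m; q_3 = 0.42 × 1.69 × 2.6 = 1.845 m³/s
w_4 = (10.6 − 3.3)/2 = 3.65 m; q_4 = 0.42 × 2.26 × 3.65 = 3.465 m³/s
w_5 = (12.2 − 7.6)/2 = 2.3 m; q_5 = 0.33 × 1.08 × 2.3 = 0.8197 m³/s
Stations 1, 6 contribute zero (depth or velocity is 0).
Q = Σ qᵢ = 6.882 m³/s

6.88 m³/s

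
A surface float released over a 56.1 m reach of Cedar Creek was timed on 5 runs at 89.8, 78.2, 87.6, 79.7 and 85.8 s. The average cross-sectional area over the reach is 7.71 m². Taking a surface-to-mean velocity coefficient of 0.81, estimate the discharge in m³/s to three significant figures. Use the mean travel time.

4.16 m³/s

t̄ = (89.8 + 78.2 + 87.6 + 79.7 + 85.8) / 5 = 84.22 s
v_surface = L / t̄ = 56.1 / 84.22 = 0.6661 m/s
v_mean = 0.81 × 0.6661 = 0.5396 m/s
Q = A × v_mean = 7.71 × 0.5396 = 4.160 m³/s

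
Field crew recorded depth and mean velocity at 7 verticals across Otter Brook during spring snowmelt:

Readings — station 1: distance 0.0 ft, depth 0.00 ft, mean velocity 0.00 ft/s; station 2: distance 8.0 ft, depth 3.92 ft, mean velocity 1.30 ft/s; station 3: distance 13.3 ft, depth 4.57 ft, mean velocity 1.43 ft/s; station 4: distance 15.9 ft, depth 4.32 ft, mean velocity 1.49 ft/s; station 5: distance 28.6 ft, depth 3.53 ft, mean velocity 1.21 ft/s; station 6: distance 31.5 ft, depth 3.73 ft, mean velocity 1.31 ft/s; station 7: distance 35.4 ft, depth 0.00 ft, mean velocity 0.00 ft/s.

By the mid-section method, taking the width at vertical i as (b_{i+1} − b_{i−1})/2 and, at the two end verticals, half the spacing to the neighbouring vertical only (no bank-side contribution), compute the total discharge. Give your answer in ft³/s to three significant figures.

w_2 = (13.3 − 0.0)/2 = 6.65 ft; q_2 = 1.30 × 3.92 × 6.65 = 33.89 ft³/s
w_3 = (15.9 − 8.0)/2 = 3.95 ft; q_3 = 1.43 × 4.57 × 3.95 = 25.81 ft³/s
w_4 = (28.6 − 13.3)/2 = 7.65 ft; q_4 = 1.49 × 4.32 × 7.65 = 49.24 ft³/s
w_5 = (31.5 − 15.9)/2 = 7.8 ft; q_5 = 1.21 × 3.53 × 7.8 = 33.32 ft³/s
w_6 = (35.4 − 28.6)/2 = 3.4 ft; q_6 = 1.31 × 3.73 × 3.4 = 16.61 ft³/s
Stations 1, 7 contribute zero (depth or velocity is 0).
Q = Σ qᵢ = 158.9 ft³/s

159 ft³/s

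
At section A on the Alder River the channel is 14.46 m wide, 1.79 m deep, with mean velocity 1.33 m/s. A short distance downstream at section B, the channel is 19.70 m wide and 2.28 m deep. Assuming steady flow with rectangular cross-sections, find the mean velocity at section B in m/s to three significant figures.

Q = A₁V₁ = (14.46×1.79) × 1.33 = 34.42 m³/s
A₂ = 19.70 × 2.28 = 44.92 m²
V₂ = Q/A₂ = 34.42/44.92 = 0.7664 m/s

0.766 m/s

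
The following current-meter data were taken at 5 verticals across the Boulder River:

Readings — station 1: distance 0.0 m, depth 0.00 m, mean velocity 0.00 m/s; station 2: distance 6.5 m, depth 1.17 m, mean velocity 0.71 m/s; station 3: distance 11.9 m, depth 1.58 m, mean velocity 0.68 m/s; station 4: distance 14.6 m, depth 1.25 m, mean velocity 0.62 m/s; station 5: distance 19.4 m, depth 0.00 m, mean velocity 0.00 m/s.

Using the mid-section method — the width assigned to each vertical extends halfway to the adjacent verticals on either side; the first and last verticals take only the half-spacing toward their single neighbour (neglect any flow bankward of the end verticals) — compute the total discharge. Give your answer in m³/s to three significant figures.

12.2 m³/s

w_2 = (11.9 − 0.0)/2 = 5.95 m; q_2 = 0.71 × 1.17 × 5.95 = 4.943 m³/s
w_3 = (14.6 − 6.5)/2 = 4.05 m; q_3 = 0.68 × 1.58 × 4.05 = 4.351 m³/s
w_4 = (19.4 − 11.9)/2 = 3.75 m; q_4 = 0.62 × 1.25 × 3.75 = 2.906 m³/s
Stations 1, 5 contribute zero (depth or velocity is 0).
Q = Σ qᵢ = 12.20 m³/s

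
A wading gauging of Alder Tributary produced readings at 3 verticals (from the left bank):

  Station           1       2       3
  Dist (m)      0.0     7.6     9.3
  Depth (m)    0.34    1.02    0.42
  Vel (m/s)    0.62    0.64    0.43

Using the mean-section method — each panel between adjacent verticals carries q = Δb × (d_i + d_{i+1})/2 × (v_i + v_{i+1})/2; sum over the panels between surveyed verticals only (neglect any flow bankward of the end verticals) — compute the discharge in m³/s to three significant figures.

Panel 1-2: Δb = 7.6 m, d̄ = (0.34+1.02)/2 = 0.68, v̄ = (0.62+0.64)/2 = 0.63 → q = 7.6×0.68×0.63 = 3.256 m³/s
Panel 2-3: Δb = 1.7 m, d̄ = (1.02+0.42)/2 = 0.72, v̄ = (0.64+0.43)/2 = 0.535 → q = 1.7×0.72×0.535 = 0.6548 m³/s
Q = Σ q = 3.911 m³/s

3.91 m³/s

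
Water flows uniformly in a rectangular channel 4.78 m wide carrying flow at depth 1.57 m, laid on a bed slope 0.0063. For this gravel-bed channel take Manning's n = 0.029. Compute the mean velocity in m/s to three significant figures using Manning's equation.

2.64 m/s

A = b·y = 4.78 × 1.57 = 7.505 m²
P = b + 2y = 4.78 + 2×1.57 = 7.920 m
R = A/P = 7.505/7.920 = 0.9476 m
Q = (1/n)·A·R^(2/3)·S^(1/2) = (1/0.029) × 7.505 × 0.9476^(2/3) × 0.0063^(1/2) = 19.82 m³/s
V = Q/A = 19.82/7.505 = 2.640 m/s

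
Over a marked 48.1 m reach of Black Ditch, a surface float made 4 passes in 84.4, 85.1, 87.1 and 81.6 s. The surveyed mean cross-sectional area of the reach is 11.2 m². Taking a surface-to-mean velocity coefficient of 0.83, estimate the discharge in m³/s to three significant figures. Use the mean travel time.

5.29 m³/s

t̄ = (84.4 + 85.1 + 87.1 + 81.6) / 4 = 84.55 s
v_surface = L / t̄ = 48.1 / 84.55 = 0.5689 m/s
v_mean = 0.83 × 0.5689 = 0.4722 m/s
Q = A × v_mean = 11.2 × 0.4722 = 5.288 m³/s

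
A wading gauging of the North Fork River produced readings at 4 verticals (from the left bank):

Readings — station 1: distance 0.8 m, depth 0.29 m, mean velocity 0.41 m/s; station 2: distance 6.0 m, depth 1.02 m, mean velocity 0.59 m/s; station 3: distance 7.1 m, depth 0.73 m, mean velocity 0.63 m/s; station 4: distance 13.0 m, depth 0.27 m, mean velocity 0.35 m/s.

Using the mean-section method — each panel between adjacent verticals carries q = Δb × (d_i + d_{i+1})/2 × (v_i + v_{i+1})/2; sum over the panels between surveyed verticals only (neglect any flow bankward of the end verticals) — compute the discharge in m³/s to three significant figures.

Panel 1-2: Δb = 5.2 m, d̄ = (0.29+1.02)/2 = 0.655, v̄ = (0.41+0.59)/2 = 0.5 → q = 5.2×0.655×0.5 = 1.703 m³/s
Panel 2-3: Δb = 1.1 m, d̄ = (1.02+0.73)/2 = 0.875, v̄ = (0.59+0.63)/2 = 0.61 → q = 1.1×0.875×0.61 = 0.5871 m³/s
Panel 3-4: Δb = 5.9 m, d̄ = (0.73+0.27)/2 = 0.5, v̄ = (0.63+0.35)/2 = 0.49 → q = 5.9×0.5×0.49 = 1.446 m³/s
Q = Σ q = 3.736 m³/s

3.74 m³/s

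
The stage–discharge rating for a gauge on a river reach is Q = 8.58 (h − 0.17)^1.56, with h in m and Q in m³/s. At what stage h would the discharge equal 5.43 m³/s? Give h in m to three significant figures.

h − h₀ = (Q/C)^(1/b) = (5.43/8.58)^(1/1.56) = 0.7458 m
h = 0.17 + 0.7458 = 0.9158 m

0.916 m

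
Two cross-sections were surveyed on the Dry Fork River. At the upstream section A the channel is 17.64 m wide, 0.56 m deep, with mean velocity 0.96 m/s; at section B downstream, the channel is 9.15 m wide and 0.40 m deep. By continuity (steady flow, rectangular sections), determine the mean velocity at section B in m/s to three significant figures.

Q = A₁V₁ = (17.64×0.56) × 0.96 = 9.483 m³/s
A₂ = 9.15 × 0.40 = 3.660 m²
V₂ = Q/A₂ = 9.483/3.660 = 2.591 m/s

2.59 m/s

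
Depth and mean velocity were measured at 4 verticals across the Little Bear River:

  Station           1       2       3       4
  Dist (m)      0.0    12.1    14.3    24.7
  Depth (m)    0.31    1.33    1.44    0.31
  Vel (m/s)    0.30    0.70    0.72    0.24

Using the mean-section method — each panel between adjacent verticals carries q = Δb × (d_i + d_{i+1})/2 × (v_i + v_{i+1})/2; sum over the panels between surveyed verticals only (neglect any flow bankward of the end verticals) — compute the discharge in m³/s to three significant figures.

Panel 1-2: Δb = 12.1 m, d̄ = (0.31+1.33)/2 = 0.82, v̄ = (0.30+0.70)/2 = 0.5 → q = 12.1×0.82×0.5 = 4.961 m³/s
Panel 2-3: Δb = 2.2 m, d̄ = (1.33+1.44)/2 = 1.385, v̄ = (0.70+0.72)/2 = 0.71 → q = 2.2×1.385×0.71 = 2.163 m³/s
Panel 3-4: Δb = 10.4 m, d̄ = (1.44+0.31)/2 = 0.875, v̄ = (0.72+0.24)/2 = 0.48 → q = 10.4×0.875×0.48 = 4.368 m³/s
Q = Σ q = 11.49 m³/s

11.5 m³/s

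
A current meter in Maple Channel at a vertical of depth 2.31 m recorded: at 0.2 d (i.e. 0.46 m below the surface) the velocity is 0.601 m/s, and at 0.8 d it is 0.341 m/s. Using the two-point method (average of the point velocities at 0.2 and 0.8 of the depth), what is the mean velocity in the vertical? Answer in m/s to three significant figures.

0.471 m/s

v̄ = (0.601 + 0.341) / 2 = 0.4710 m/s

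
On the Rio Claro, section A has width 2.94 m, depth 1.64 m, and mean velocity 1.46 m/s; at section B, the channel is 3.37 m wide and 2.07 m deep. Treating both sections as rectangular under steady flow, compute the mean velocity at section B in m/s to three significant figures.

Q = A₁V₁ = (2.94×1.64) × 1.46 = 7.040 m³/s
A₂ = 3.37 × 2.07 = 6.976 m²
V₂ = Q/A₂ = 7.040/6.976 = 1.009 m/s

1.01 m/s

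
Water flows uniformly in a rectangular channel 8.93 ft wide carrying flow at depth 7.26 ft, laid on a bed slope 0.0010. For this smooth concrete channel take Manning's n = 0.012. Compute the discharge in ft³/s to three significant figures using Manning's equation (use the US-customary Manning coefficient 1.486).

500 ft³/s

A = b·y = 8.93 × 7.26 = 64.83 ft²
P = b + 2y = 8.93 + 2×7.26 = 23.45 ft
R = A/P = 64.83/23.45 = 2.765 ft
Q = (1.486/n)·A·R^(2/3)·S^(1/2) = (1.486/0.012) × 64.83 × 2.765^(2/3) × 0.0010^(1/2) = 500.1 ft³/s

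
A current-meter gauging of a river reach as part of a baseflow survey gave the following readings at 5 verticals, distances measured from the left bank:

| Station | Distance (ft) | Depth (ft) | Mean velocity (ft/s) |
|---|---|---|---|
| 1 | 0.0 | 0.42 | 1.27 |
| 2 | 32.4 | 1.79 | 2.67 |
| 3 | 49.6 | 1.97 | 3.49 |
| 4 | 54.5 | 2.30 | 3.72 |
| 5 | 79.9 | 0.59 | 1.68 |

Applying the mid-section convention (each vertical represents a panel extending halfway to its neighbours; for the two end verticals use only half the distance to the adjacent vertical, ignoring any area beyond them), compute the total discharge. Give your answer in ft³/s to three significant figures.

345 ft³/s

w_1 = (32.4 − 0.0)/2 = 16.2 ft; q_1 = 1.27 × 0.42 × 16.2 = 8.641 ft³/s
w_2 = (49.6 − 0.0)/2 = 24.8 ft; q_2 = 2.67 × 1.79 × 24.8 = 118.5 ft³/s
w_3 = (54.5 − 32.4)/2 = 11.05 ft; q_3 = 3.49 × 1.97 × 11.05 = 75.97 ft³/s
w_4 = (79.9 − 49.6)/2 = 15.15 ft; q_4 = 3.72 × 2.30 × 15.15 = 129.6 ft³/s
w_5 = (79.9 − 54.5)/2 = 12.7 ft; q_5 = 1.68 × 0.59 × 12.7 = 12.59 ft³/s
Q = Σ qᵢ = 345.4 ft³/s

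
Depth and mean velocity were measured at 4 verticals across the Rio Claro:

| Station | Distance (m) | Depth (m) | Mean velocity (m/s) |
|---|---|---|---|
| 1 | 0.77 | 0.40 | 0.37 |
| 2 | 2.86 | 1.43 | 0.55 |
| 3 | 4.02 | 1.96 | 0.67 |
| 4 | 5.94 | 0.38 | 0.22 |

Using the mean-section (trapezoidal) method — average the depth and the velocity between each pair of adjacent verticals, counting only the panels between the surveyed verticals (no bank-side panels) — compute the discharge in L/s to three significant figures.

3080 L/s

Panel 1-2: Δb = 2.09 m, d̄ = (0.40+1.43)/2 = 0.915, v̄ = (0.37+0.55)/2 = 0.46 → q = 2.09×0.915×0.46 = 0.8797 m³/s
Panel 2-3: Δb = 1.16 m, d̄ = (1.43+1.96)/2 = 1.695, v̄ = (0.55+0.67)/2 = 0.61 → q = 1.16×1.695×0.61 = 1.199 m³/s
Panel 3-4: Δb = 1.92 m, d̄ = (1.96+0.38)/2 = 1.17, v̄ = (0.67+0.22)/2 = 0.445 → q = 1.92×1.17×0.445 = 0.9996 m³/s
Q = Σ q = 3.079 m³/s
= 3.079 × 1000 = 3079 L/s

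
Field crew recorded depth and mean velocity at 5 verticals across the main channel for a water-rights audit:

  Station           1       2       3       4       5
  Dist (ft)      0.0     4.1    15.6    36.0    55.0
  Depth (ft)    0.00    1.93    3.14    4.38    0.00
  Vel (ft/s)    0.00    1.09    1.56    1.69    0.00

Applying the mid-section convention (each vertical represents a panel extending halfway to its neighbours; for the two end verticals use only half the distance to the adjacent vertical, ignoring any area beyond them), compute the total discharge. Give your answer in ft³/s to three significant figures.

240 ft³/s

w_2 = (15.6 − 0.0)/2 = 7.8 ft; q_2 = 1.09 × 1.93 × 7.8 = 16.41 ft³/s
w_3 = (36.0 − 4.1)/2 = 15.95 ft; q_3 = 1.56 × 3.14 × 15.95 = 78.13 ft³/s
w_4 = (55.0 − 15.6)/2 = 19.7 ft; q_4 = 1.69 × 4.38 × 19.7 = 145.8 ft³/s
Stations 1, 5 contribute zero (depth or velocity is 0).
Q = Σ qᵢ = 240.4 ft³/s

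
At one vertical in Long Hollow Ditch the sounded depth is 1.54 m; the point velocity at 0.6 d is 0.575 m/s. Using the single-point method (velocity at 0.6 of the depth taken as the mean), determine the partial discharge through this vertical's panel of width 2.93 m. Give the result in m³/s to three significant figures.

2.59 m³/s

v̄ = v₀.₆ = 0.575 m/s
q = v̄ × d × w = 0.5750 × 1.54 × 2.93 = 2.595 m³/s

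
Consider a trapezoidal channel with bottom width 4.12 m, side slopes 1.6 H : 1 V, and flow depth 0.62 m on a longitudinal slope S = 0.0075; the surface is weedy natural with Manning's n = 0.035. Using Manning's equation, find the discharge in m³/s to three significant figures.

4.88 m³/s

A = (b + z·y)·y = (4.12 + 1.6×0.62)×0.62 = 3.169 m²
P = b + 2y√(1+z²) = 4.12 + 2×0.62×√(1+1.6²) = 6.460 m
R = A/P = 3.169/6.460 = 0.4907 m
Q = (1/n)·A·R^(2/3)·S^(1/2) = (1/0.035) × 3.169 × 0.4907^(2/3) × 0.0075^(1/2) = 4.879 m³/s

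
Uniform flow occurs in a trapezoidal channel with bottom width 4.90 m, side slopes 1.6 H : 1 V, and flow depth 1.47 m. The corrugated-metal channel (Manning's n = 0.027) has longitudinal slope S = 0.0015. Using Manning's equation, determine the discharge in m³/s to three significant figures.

15.5 m³/s

A = (b + z·y)·y = (4.90 + 1.6×1.47)×1.47 = 10.66 m²
P = b + 2y√(1+z²) = 4.90 + 2×1.47×√(1+1.6²) = 10.45 m
R = A/P = 10.66/10.45 = 1.020 m
Q = (1/n)·A·R^(2/3)·S^(1/2) = (1/0.027) × 10.66 × 1.020^(2/3) × 0.0015^(1/2) = 15.50 m³/s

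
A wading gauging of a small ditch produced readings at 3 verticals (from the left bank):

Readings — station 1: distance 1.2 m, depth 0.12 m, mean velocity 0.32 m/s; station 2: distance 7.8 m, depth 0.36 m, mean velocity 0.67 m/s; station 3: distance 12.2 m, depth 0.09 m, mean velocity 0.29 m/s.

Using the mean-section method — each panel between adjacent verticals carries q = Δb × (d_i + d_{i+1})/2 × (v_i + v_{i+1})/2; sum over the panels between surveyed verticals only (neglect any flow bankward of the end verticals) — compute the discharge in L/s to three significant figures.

Panel 1-2: Δb = 6.6 m, d̄ = (0.12+0.36)/2 = 0.24, v̄ = (0.32+0.67)/2 = 0.495 → q = 6.6×0.24×0.495 = 0.7841 m³/s
Panel 2-3: Δb = 4.4 m, d̄ = (0.36+0.09)/2 = 0.225, v̄ = (0.67+0.29)/2 = 0.48 → q = 4.4×0.225×0.48 = 0.4752 m³/s
Q = Σ q = 1.259 m³/s
= 1.259 × 1000 = 1259 L/s

1260 L/s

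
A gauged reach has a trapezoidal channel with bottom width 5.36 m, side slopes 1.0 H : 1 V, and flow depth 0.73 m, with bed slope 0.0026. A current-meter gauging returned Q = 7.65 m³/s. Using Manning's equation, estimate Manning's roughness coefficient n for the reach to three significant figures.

0.0211

A = (b + z·y)·y = (5.36 + 1.0×0.73)×0.73 = 4.446 m²
P = b + 2y√(1+z²) = 5.36 + 2×0.73×√(1+1.0²) = 7.425 m
R = A/P = 4.446/7.425 = 0.5988 m
n = (1/Q)·A·R^(2/3)·S^(1/2) = (1/7.65) × 4.446 × 0.7104 × 0.05099 = 0.02105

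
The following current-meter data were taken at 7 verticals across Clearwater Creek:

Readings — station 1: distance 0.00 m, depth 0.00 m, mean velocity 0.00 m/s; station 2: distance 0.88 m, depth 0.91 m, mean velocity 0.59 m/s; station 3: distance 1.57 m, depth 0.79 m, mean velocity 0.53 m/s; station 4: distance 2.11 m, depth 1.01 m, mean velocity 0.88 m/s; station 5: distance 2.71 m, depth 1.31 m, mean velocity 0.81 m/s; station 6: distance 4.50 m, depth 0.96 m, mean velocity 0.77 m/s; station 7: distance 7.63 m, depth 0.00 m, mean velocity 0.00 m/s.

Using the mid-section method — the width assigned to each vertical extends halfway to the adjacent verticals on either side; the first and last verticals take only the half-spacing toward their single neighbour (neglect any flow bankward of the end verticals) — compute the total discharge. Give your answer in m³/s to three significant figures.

4.27 m³/s

w_2 = (1.57 − 0.00)/2 = 0.785 m; q_2 = 0.59 × 0.91 × 0.785 = 0.4215 m³/s
w_3 = (2.11 − 0.88)/2 = 0.615 m; q_3 = 0.53 × 0.79 × 0.615 = 0.2575 m³/s
w_4 = (2.71 − 1.57)/2 = 0.57 m; q_4 = 0.88 × 1.01 × 0.57 = 0.5066 m³/s
w_5 = (4.50 − 2.11)/2 = 1.195 m; q_5 = 0.81 × 1.31 × 1.195 = 1.268 m³/s
w_6 = (7.63 − 2.71)/2 = 2.46 m; q_6 = 0.77 × 0.96 × 2.46 = 1.818 m³/s
Stations 1, 7 contribute zero (depth or velocity is 0).
Q = Σ qᵢ = 4.272 m³/s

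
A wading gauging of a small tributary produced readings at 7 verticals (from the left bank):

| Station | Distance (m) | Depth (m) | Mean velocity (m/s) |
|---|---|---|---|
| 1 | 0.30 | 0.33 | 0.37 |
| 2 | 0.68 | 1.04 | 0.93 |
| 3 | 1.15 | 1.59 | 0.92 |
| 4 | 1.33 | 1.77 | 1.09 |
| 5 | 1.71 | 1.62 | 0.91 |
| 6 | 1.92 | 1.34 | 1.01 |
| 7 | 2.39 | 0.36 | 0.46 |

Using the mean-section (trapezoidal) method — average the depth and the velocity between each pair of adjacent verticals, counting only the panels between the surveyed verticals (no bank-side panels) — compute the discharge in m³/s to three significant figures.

Panel 1-2: Δb = 0.38 m, d̄ = (0.33+1.04)/2 = 0.685, v̄ = (0.37+0.93)/2 = 0.65 → q = 0.38×0.685×0.65 = 0.1692 m³/s
Panel 2-3: Δb = 0.47 m, d̄ = (1.04+1.59)/2 = 1.315, v̄ = (0.93+0.92)/2 = 0.925 → q = 0.47×1.315×0.925 = 0.5717 m³/s
Panel 3-4: Δb = 0.18 m, d̄ = (1.59+1.77)/2 = 1.68, v̄ = (0.92+1.09)/2 = 1.005 → q = 0.18×1.68×1.005 = 0.3039 m³/s
Panel 4-5: Δb = 0.38 m, d̄ = (1.77+1.62)/2 = 1.695, v̄ = (1.09+0.91)/2 = 1 → q = 0.38×1.695×1 = 0.6441 m³/s
Panel 5-6: Δb = 0.21 m, d̄ = (1.62+1.34)/2 = 1.48, v̄ = (0.91+1.01)/2 = 0.96 → q = 0.21×1.48×0.96 = 0.2984 m³/s
Panel 6-7: Δb = 0.47 m, d̄ = (1.34+0.36)/2 = 0.85, v̄ = (1.01+0.46)/2 = 0.735 → q = 0.47×0.85×0.735 = 0.2936 m³/s
Q = Σ q = 2.281 m³/s

2.28 m³/s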